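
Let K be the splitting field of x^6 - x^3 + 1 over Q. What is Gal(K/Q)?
6T1: C_6

The polynomial f is an irreducible sextic over Q, so G = Gal(f/Q) is one of the 16 transitive subgroups 6T1, ..., 6T16 of S_6. The discriminant of f is -19683, which is not a perfect square, so G is not contained in A_6. The transitive groups of degree 6 not contained in A_6 are: C_6 (6T1, order 6), S_3 (6T2, order 6), D_6 (6T3, order 12), C_3 x S_3 (6T5, order 18), A_4 x C_2 (6T6, order 24), S_4 (6T8, order 24), S_3 x S_3 (6T9, order 36), S_4 x C_2 (6T11, order 48), (S_3 x S_3) : C_2 (6T13, order 72), PGL(2,5) (6T14, order 120), S_6 (6T16, order 720). By Dedekind's theorem, for a prime p not dividing disc(f) the degrees of the irreducible factors of f mod p form the cycle type of an element of G. Factoring f modulo the 37 such primes p <= 163 (skipping 3, which divides the discriminant), each new pattern first appears at: mod 2: f = (x^6 + x^3 + 1), pattern 6; mod 7: f = (x^3 + 2)(x^3 + 4), pattern 3+3; mod 17: f = (x^2 + 7x + 1)(x^2 + 13x + 1)(x^2 + 14x + 1), pattern 2+2+2; mod 19: f = (x + 4)(x + 5)(x + 6)(x + 9)(x + 16)(x + 17), pattern 1+1+1+1+1+1. No other pattern occurs in this range, so the set of observed cycle types is {6, 3+3, 2+2+2, 1+1+1+1+1+1}. The candidates containing elements of all these cycle types are C_6 (6T1) of order 6, D_6 (6T3) of order 12, C_3 x S_3 (6T5) of order 18, A_4 x C_2 (6T6) of order 24, S_3 x S_3 (6T9) of order 36, S_4 x C_2 (6T11) of order 48, (S_3 x S_3) : C_2 (6T13) of order 72, PGL(2,5) (6T14) of order 120, S_6 (6T16) of order 720; the others are excluded. The observed types are precisely the cycle types that occur in C_6 (6T1). Each of the other remaining candidates has further cycle types, and by the Chebotarev density theorem the matching factorization patterns would occur for a proportion of primes equal to their share of the group: D_6 (6T3) additionally contains elements of type 2+2+1+1 (3 of its 12 elements, about 25% of primes); C_3 x S_3 (6T5) additionally contains elements of type 3+1+1+1 (4 of its 18 elements, about 22% of primes); A_4 x C_2 (6T6) additionally contains elements of type 2+2+1+1, 2+1+1+1+1 (6 of its 24 elements, about 25% of primes); S_3 x S_3 (6T9) additionally contains elements of type 3+1+1+1, 2+2+1+1 (13 of its 36 elements, about 36% of primes); S_4 x C_2 (6T11) additionally contains elements of type 4+2, 4+1+1, 2+2+1+1, 2+1+1+1+1 (24 of its 48 elements, about 50% of primes); (S_3 x S_3) : C_2 (6T13) additionally contains elements of type 4+2, 3+2+1, 3+1+1+1, 2+2+1+1, 2+1+1+1+1 (49 of its 72 elements, about 68% of primes); PGL(2,5) (6T14) additionally contains elements of type 5+1, 4+1+1, 2+2+1+1 (69 of its 120 elements, about 58% of primes); S_6 (6T16) additionally contains elements of type 5+1, 4+2, 4+1+1, 3+2+1, 3+1+1+1, 2+2+1+1, 2+1+1+1+1 (544 of its 720 elements, about 76% of primes). None of the 37 primes tested shows any such pattern (for each of these groups the chance of that is below 10^-4), which rules them out. Hence G = C_6 (6T1), of order 6.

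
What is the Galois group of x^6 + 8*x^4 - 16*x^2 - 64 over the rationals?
The polynomial f is an irreducible sextic over Q, so G = Gal(f/Q) is one of the 16 transitive subgroups 6T1, ..., 6T16 of S_6. The discriminant of f is 164995463643136 = 12845056^2, a perfect square, so G is contained in A_6. The transitive groups of degree 6 contained in A_6 are: A_4 (6T4, order 12), S_4 (6T7, order 24), (C_3 x C_3) : C_4 (6T10, order 36), PSL(2,5) (6T12, order 60), A_6 (6T15, order 360). By Dedekind's theorem, for a prime p not dividing disc(f) the degrees of the irreducible factors of f mod p form the cycle type of an element of G. Factoring f modulo the 33 such primes p <= 149 (skipping 2, 7, which divide the discriminant), each new pattern first appears at: mod 3: f = (x^3 + x^2 + 2)(x^3 + 2x^2 + 1), pattern 3+3; mod 13: f = (x + 4)(x + 9)(x^2 + 5)(x^2 + 6), pattern 2+2+1+1. No other pattern occurs in this range, so the set of observed cycle types is {3+3, 2+2+1+1}. The candidates containing elements of all these cycle types are A_4 (6T4) of order 12, S_4 (6T7) of order 24, (C_3 x C_3) : C_4 (6T10) of order 36, PSL(2,5) (6T12) of order 60, A_6 (6T15) of order 360; the others are excluded. The observed types are precisely the cycle types that occur in A_4 (6T4) (apart from the identity). Each of the other remaining candidates has further cycle types, and by the Chebotarev density theorem the matching factorization patterns would occur for a proportion of primes equal to their share of the group: S_4 (6T7) additionally contains elements of type 4+2 (6 of its 24 elements, about 25% of primes); (C_3 x C_3) : C_4 (6T10) additionally contains elements of type 4+2, 3+1+1+1 (22 of its 36 elements, about 61% of primes); PSL(2,5) (6T12) additionally contains elements of type 5+1 (24 of its 60 elements, about 40% of primes); A_6 (6T15) additionally contains elements of type 5+1, 4+2, 3+1+1+1 (274 of its 360 elements, about 76% of primes). None of the 33 primes tested shows any such pattern (for each of these groups the chance of that is below 10^-4), which rules them out. Hence G = A_4 (6T4), of order 12.

A_4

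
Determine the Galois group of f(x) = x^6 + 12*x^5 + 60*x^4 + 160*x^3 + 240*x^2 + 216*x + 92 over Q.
A_6 (also written A6)

The polynomial f is an irreducible sextic over Q, so G = Gal(f/Q) is one of the 16 transitive subgroups 6T1, ..., 6T16 of S_6. The discriminant of f is 746496000000 = 864000^2, a perfect square, so G is contained in A_6. The transitive groups of degree 6 contained in A_6 are: A_4 (6T4, order 12), S_4 (6T7, order 24), (C_3 x C_3) : C_4 (6T10, order 36), PSL(2,5) (6T12, order 60), A_6 (6T15, order 360). By Dedekind's theorem, for a prime p not dividing disc(f) the degrees of the irreducible factors of f mod p form the cycle type of an element of G. Factoring f modulo the 6 such primes p <= 23 (skipping 2, 3, 5, which divide the discriminant), each new pattern first appears at: mod 7: f = (x + 5)(x^5 + 4x^3 + 2x + 3), pattern 5+1; mod 23: f = (x)(x + 9)(x + 14)(x^3 + 12x^2 + 3x + 5), pattern 3+1+1+1. No other pattern occurs in this range, so the set of observed cycle types is {5+1, 3+1+1+1}. Among the candidates above, the only group containing elements of all these cycle types is A_6 (6T15) — each of A_4 (6T4), S_4 (6T7), (C_3 x C_3) : C_4 (6T10), PSL(2,5) (6T12) lacks at least one of them. Hence G = A_6 (6T15), of order 360.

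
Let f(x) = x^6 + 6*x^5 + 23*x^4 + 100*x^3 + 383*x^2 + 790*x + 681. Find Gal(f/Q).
6T11: S_4 x C_2

The polynomial f is an irreducible sextic over Q, so G = Gal(f/Q) is one of the 16 transitive subgroups 6T1, ..., 6T16 of S_6. The discriminant of f is -7990769474338816, which is not a perfect square, so G is not contained in A_6. The transitive groups of degree 6 not contained in A_6 are: C_6 (6T1, order 6), S_3 (6T2, order 6), D_6 (6T3, order 12), C_3 x S_3 (6T5, order 18), A_4 x C_2 (6T6, order 24), S_4 (6T8, order 24), S_3 x S_3 (6T9, order 36), S_4 x C_2 (6T11, order 48), (S_3 x S_3) : C_2 (6T13, order 72), PGL(2,5) (6T14, order 120), S_6 (6T16, order 720). By Dedekind's theorem, for a prime p not dividing disc(f) the degrees of the irreducible factors of f mod p form the cycle type of an element of G. Factoring f modulo the 17 such primes p <= 71 (skipping 2, 11, 31, which divide the discriminant), each new pattern first appears at: mod 3: f = (x)(x + 1)(x^4 + 2x^3 + x + 1), pattern 4+1+1; mod 5: f = (x^3 + 2x^2 + x + 4)(x^3 + 4x^2 + 4x + 4), pattern 3+3; mod 7: f = (x^6 + 6x^5 + 2x^4 + 2x^3 + 5x^2 + 6x + 2), pattern 6; mod 13: f = (x^2 + 11)(x^4 + 6x^3 + 12x^2 + 8x + 4), pattern 4+2; mod 37: f = (x + 15)(x + 35)(x^2 + 33x + 26)(x^2 + 34x + 32), pattern 2+2+1+1; mod 47: f = (x + 8)(x + 9)(x + 35)(x + 45)(x^2 + 3x + 15), pattern 2+1+1+1+1; mod 67: f = (x^2 + 17x + 37)(x^2 + 18x + 30)(x^2 + 38x + 62), pattern 2+2+2. No other pattern occurs in this range, so the set of observed cycle types is {4+1+1, 3+3, 6, 4+2, 2+2+1+1, 2+1+1+1+1, 2+2+2}. The candidates containing elements of all these cycle types are S_4 x C_2 (6T11) of order 48, S_6 (6T16) of order 720; the others are excluded. The observed types are precisely the cycle types that occur in S_4 x C_2 (6T11) (apart from the identity). Each of the other remaining candidates has further cycle types, and by the Chebotarev density theorem the matching factorization patterns would occur for a proportion of primes equal to their share of the group: S_6 (6T16) additionally contains elements of type 5+1, 3+2+1, 3+1+1+1 (304 of its 720 elements, about 42% of primes). None of the 17 primes tested shows any such pattern (for each of these groups the chance of that is below 10^-4), which rules them out. Hence G = S_4 x C_2 (6T11), of order 48.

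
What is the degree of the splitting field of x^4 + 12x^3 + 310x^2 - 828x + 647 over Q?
The degree of the splitting field over Q equals the order of the Galois group, so first determine the group. The polynomial is an irreducible quartic over Q and its discriminant is 27363899967488, which is not a perfect square, so the Galois group is not contained in A_4. The resolvent cubic y^3 - 310*y^2 - 12524*y + 23528 has exactly one rational root, so the Galois group is C_4 or D_4. The quartic becomes reducible over Q(sqrt(disc)), so the group is C_4. The Galois group C_4 (4T1) has order 4, so the splitting field has degree 4 over Q.

4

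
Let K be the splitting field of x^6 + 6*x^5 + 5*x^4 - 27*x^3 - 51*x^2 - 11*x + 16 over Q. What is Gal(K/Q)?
The polynomial f is an irreducible sextic over Q, so G = Gal(f/Q) is one of the 16 transitive subgroups 6T1, ..., 6T16 of S_6. The discriminant of f is 30991489 = 5567^2, a perfect square, so G is contained in A_6. The transitive groups of degree 6 contained in A_6 are: A_4 (6T4, order 12), S_4 (6T7, order 24), (C_3 x C_3) : C_4 (6T10, order 36), PSL(2,5) (6T12, order 60), A_6 (6T15, order 360). By Dedekind's theorem, for a prime p not dividing disc(f) the degrees of the irreducible factors of f mod p form the cycle type of an element of G. Factoring f modulo the 21 such primes p <= 79 (skipping 19, which divides the discriminant), each new pattern first appears at: mod 2: f = (x)(x^5 + x^3 + x^2 + x + 1), pattern 5+1; mod 7: f = (x^3 + x^2 + 3x + 1)(x^3 + 5x^2 + 4x + 2), pattern 3+3; mod 61: f = (x + 38)(x + 60)(x^2 + 13x + 60)(x^2 + 17x + 55), pattern 2+2+1+1. No other pattern occurs in this range, so the set of observed cycle types is {5+1, 3+3, 2+2+1+1}. The candidates containing elements of all these cycle types are PSL(2,5) (6T12) of order 60, A_6 (6T15) of order 360; the others are excluded. The observed types are precisely the cycle types that occur in PSL(2,5) (6T12) (apart from the identity). Each of the other remaining candidates has further cycle types, and by the Chebotarev density theorem the matching factorization patterns would occur for a proportion of primes equal to their share of the group: A_6 (6T15) additionally contains elements of type 4+2, 3+1+1+1 (130 of its 360 elements, about 36% of primes). None of the 21 primes tested shows any such pattern (for each of these groups the chance of that is below 10^-4), which rules them out. Hence G = PSL(2,5) (6T12), of order 60.

PSL(2,5) (also written A5(6))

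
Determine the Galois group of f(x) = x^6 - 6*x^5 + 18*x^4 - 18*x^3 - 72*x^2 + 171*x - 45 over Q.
The polynomial f is an irreducible sextic over Q, so G = Gal(f/Q) is one of the 16 transitive subgroups 6T1, ..., 6T16 of S_6. The discriminant of f is 778002905803725, which is not a perfect square, so G is not contained in A_6. The transitive groups of degree 6 not contained in A_6 are: C_6 (6T1, order 6), S_3 (6T2, order 6), D_6 (6T3, order 12), C_3 x S_3 (6T5, order 18), A_4 x C_2 (6T6, order 24), S_4 (6T8, order 24), S_3 x S_3 (6T9, order 36), S_4 x C_2 (6T11, order 48), (S_3 x S_3) : C_2 (6T13, order 72), PGL(2,5) (6T14, order 120), S_6 (6T16, order 720). By Dedekind's theorem, for a prime p not dividing disc(f) the degrees of the irreducible factors of f mod p form the cycle type of an element of G. Factoring f modulo the 15 such primes p <= 67 (skipping 3, 5, 7, 29, which divide the discriminant), each new pattern first appears at: mod 2: f = (x^6 + x + 1), pattern 6; mod 13: f = (x + 2)(x + 3)(x + 5)(x^3 + 10x^2 + 4x + 5), pattern 3+1+1+1; mod 19: f = (x^2 + 2x + 6)(x^2 + 2x + 7)(x^2 + 9x + 3), pattern 2+2+2; mod 23: f = (x + 9)(x + 11)(x^2 + 9x + 4)(x^2 + 11x + 14), pattern 2+2+1+1; mod 67: f = (x^3 + 64x^2 + 16x + 60)(x^3 + 64x^2 + 60x + 16), pattern 3+3. No other pattern occurs in this range, so the set of observed cycle types is {6, 3+1+1+1, 2+2+2, 2+2+1+1, 3+3}. The candidates containing elements of all these cycle types are S_3 x S_3 (6T9) of order 36, (S_3 x S_3) : C_2 (6T13) of order 72, S_6 (6T16) of order 720; the others are excluded. The observed types are precisely the cycle types that occur in S_3 x S_3 (6T9) (apart from the identity). Each of the other remaining candidates has further cycle types, and by the Chebotarev density theorem the matching factorization patterns would occur for a proportion of primes equal to their share of the group: (S_3 x S_3) : C_2 (6T13) additionally contains elements of type 4+2, 3+2+1, 2+1+1+1+1 (36 of its 72 elements, about 50% of primes); S_6 (6T16) additionally contains elements of type 5+1, 4+2, 4+1+1, 3+2+1, 2+1+1+1+1 (459 of its 720 elements, about 64% of primes). None of the 15 primes tested shows any such pattern (for each of these groups the chance of that is below 10^-4), which rules them out. Hence G = S_3 x S_3 (6T9), of order 36.

S_3 x S_3 (order 36)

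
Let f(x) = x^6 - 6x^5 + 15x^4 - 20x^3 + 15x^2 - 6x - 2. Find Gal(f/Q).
6T3: D_6

The polynomial f is an irreducible sextic over Q, so G = Gal(f/Q) is one of the 16 transitive subgroups 6T1, ..., 6T16 of S_6. The discriminant of f is 11337408, which is not a perfect square, so G is not contained in A_6. The transitive groups of degree 6 not contained in A_6 are: C_6 (6T1, order 6), S_3 (6T2, order 6), D_6 (6T3, order 12), C_3 x S_3 (6T5, order 18), A_4 x C_2 (6T6, order 24), S_4 (6T8, order 24), S_3 x S_3 (6T9, order 36), S_4 x C_2 (6T11, order 48), (S_3 x S_3) : C_2 (6T13, order 72), PGL(2,5) (6T14, order 120), S_6 (6T16, order 720). By Dedekind's theorem, for a prime p not dividing disc(f) the degrees of the irreducible factors of f mod p form the cycle type of an element of G. Factoring f modulo the 79 such primes p <= 419 (skipping 2, 3, which divide the discriminant), each new pattern first appears at: mod 5: f = (x^2 + 2)(x^2 + x + 1)(x^2 + 3x + 4), pattern 2+2+2; mod 7: f = (x^6 + x^5 + x^4 + x^3 + x^2 + x + 5), pattern 6; mod 11: f = (x + 2)(x + 7)(x^2 + x + 7)(x^2 + 6x + 2), pattern 2+2+1+1; mod 13: f = (x^3 + 10x^2 + 3x + 3)(x^3 + 10x^2 + 3x + 8), pattern 3+3; mod 61: f = (x + 1)(x + 25)(x + 27)(x + 32)(x + 34)(x + 58), pattern 1+1+1+1+1+1. No other pattern occurs in this range, so the set of observed cycle types is {2+2+2, 6, 2+2+1+1, 3+3, 1+1+1+1+1+1}. The candidates containing elements of all these cycle types are D_6 (6T3) of order 12, A_4 x C_2 (6T6) of order 24, S_3 x S_3 (6T9) of order 36, S_4 x C_2 (6T11) of order 48, (S_3 x S_3) : C_2 (6T13) of order 72, PGL(2,5) (6T14) of order 120, S_6 (6T16) of order 720; the others are excluded. The observed types are precisely the cycle types that occur in D_6 (6T3). Each of the other remaining candidates has further cycle types, and by the Chebotarev density theorem the matching factorization patterns would occur for a proportion of primes equal to their share of the group: A_4 x C_2 (6T6) additionally contains elements of type 2+1+1+1+1 (3 of its 24 elements, about 12% of primes); S_3 x S_3 (6T9) additionally contains elements of type 3+1+1+1 (4 of its 36 elements, about 11% of primes); S_4 x C_2 (6T11) additionally contains elements of type 4+2, 4+1+1, 2+1+1+1+1 (15 of its 48 elements, about 31% of primes); (S_3 x S_3) : C_2 (6T13) additionally contains elements of type 4+2, 3+2+1, 3+1+1+1, 2+1+1+1+1 (40 of its 72 elements, about 56% of primes); PGL(2,5) (6T14) additionally contains elements of type 5+1, 4+1+1 (54 of its 120 elements, about 45% of primes); S_6 (6T16) additionally contains elements of type 5+1, 4+2, 4+1+1, 3+2+1, 3+1+1+1, 2+1+1+1+1 (499 of its 720 elements, about 69% of primes). None of the 79 primes tested shows any such pattern (for each of these groups the chance of that is below 10^-4), which rules them out. Hence G = D_6 (6T3), of order 12.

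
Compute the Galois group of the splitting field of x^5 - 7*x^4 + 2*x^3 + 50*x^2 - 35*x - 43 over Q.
The polynomial f is an irreducible quintic over Q, so G = Gal(f/Q) is a transitive subgroup of S_5: one of C_5 (5T1, order 5), D_5 (5T2, order 10), F_20 (5T3, order 20), A_5 (5T4, order 60) or S_5 (5T5, order 120). The discriminant of f is 15352201216 = 123904^2, a perfect square, so G is contained in A_5. The transitive groups of degree 5 contained in A_5 are: C_5 (5T1, order 5), D_5 (5T2, order 10), A_5 (5T4, order 60). By Dedekind's theorem, for a prime p not dividing disc(f) the degrees of the irreducible factors of f mod p form the cycle type of an element of G. Factoring f modulo the 14 such primes p <= 53 (skipping 2, 11, which divide the discriminant), each new pattern first appears at: mod 3: f = (x^5 + 2x^4 + 2x^3 + 2x^2 + x + 2), pattern 5; mod 23: f = (x + 4)(x + 7)(x + 11)(x + 19)(x + 21), pattern 1+1+1+1+1. No other pattern occurs in this range, so the set of observed cycle types is {5, 1+1+1+1+1}. The candidates containing elements of all these cycle types are C_5 (5T1) of order 5, D_5 (5T2) of order 10, A_5 (5T4) of order 60; the others are excluded. The observed types are precisely the cycle types that occur in C_5 (5T1). Each of the other remaining candidates has further cycle types, and by the Chebotarev density theorem the matching factorization patterns would occur for a proportion of primes equal to their share of the group: D_5 (5T2) additionally contains elements of type 2+2+1 (5 of its 10 elements, about 50% of primes); A_5 (5T4) additionally contains elements of type 3+1+1, 2+2+1 (35 of its 60 elements, about 58% of primes). None of the 14 primes tested shows any such pattern (for each of these groups the chance of that is below 10^-4), which rules them out. Hence G = C_5 (5T1), of order 5.

5T1: C_5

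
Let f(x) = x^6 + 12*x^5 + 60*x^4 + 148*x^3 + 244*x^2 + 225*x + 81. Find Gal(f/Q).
S_6 (also written S6)

The polynomial f is an irreducible sextic over Q, so G = Gal(f/Q) is one of the 16 transitive subgroups 6T1, ..., 6T16 of S_6. The discriminant of f is -36128922636411, which is not a perfect square, so G is not contained in A_6. The transitive groups of degree 6 not contained in A_6 are: C_6 (6T1, order 6), S_3 (6T2, order 6), D_6 (6T3, order 12), C_3 x S_3 (6T5, order 18), A_4 x C_2 (6T6, order 24), S_4 (6T8, order 24), S_3 x S_3 (6T9, order 36), S_4 x C_2 (6T11, order 48), (S_3 x S_3) : C_2 (6T13, order 72), PGL(2,5) (6T14, order 120), S_6 (6T16, order 720). By Dedekind's theorem, for a prime p not dividing disc(f) the degrees of the irreducible factors of f mod p form the cycle type of an element of G. Factoring f modulo the 5 such primes p <= 17 (skipping 3, 11, which divide the discriminant), each new pattern first appears at: mod 2: f = (x^6 + x + 1), pattern 6; mod 5: f = (x^3 + 3x^2 + 4x + 3)(x^3 + 4x^2 + 4x + 2), pattern 3+3; mod 7: f = (x + 2)(x^5 + 3x^4 + 5x^3 + 5x^2 + 3x + 2), pattern 5+1; mod 17: f = (x + 14)(x^2 + 3x + 3)(x^3 + 12x^2 + 15x + 8), pattern 3+2+1. No other pattern occurs in this range, so the set of observed cycle types is {6, 3+3, 5+1, 3+2+1}. Among the candidates above, the only group containing elements of all these cycle types is S_6 (6T16); every other candidate lacks at least one of them. Hence G = S_6 (6T16), of order 720.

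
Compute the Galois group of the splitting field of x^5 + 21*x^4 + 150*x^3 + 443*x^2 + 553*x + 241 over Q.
C_5 (order 5)

The polynomial f is an irreducible quintic over Q, so G = Gal(f/Q) is a transitive subgroup of S_5: one of C_5 (5T1, order 5), D_5 (5T2, order 10), F_20 (5T3, order 20), A_5 (5T4, order 60) or S_5 (5T5, order 120). The discriminant of f is 14320669561 = 119669^2, a perfect square, so G is contained in A_5. The transitive groups of degree 5 contained in A_5 are: C_5 (5T1, order 5), D_5 (5T2, order 10), A_5 (5T4, order 60). By Dedekind's theorem, for a prime p not dividing disc(f) the degrees of the irreducible factors of f mod p form the cycle type of an element of G. Factoring f modulo the 14 such primes p <= 59 (skipping 11, 23, 43, which divide the discriminant), each new pattern first appears at: mod 2: f = (x^5 + x^4 + x^2 + x + 1), pattern 5. No other pattern occurs in this range, so the set of observed cycle types is {5}. The candidates containing elements of all these cycle types are C_5 (5T1) of order 5, D_5 (5T2) of order 10, A_5 (5T4) of order 60; the others are excluded. The observed types are precisely the cycle types that occur in C_5 (5T1) (apart from the identity). Each of the other remaining candidates has further cycle types, and by the Chebotarev density theorem the matching factorization patterns would occur for a proportion of primes equal to their share of the group: D_5 (5T2) additionally contains elements of type 2+2+1 (5 of its 10 elements, about 50% of primes); A_5 (5T4) additionally contains elements of type 3+1+1, 2+2+1 (35 of its 60 elements, about 58% of primes). None of the 14 primes tested shows any such pattern (for each of these groups the chance of that is below 10^-4), which rules them out. Hence G = C_5 (5T1), of order 5.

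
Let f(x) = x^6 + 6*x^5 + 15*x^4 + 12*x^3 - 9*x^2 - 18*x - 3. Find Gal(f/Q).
The polynomial f is an irreducible sextic over Q, so G = Gal(f/Q) is one of the 16 transitive subgroups 6T1, ..., 6T16 of S_6. The discriminant of f is 1289945088, which is not a perfect square, so G is not contained in A_6. The transitive groups of degree 6 not contained in A_6 are: C_6 (6T1, order 6), S_3 (6T2, order 6), D_6 (6T3, order 12), C_3 x S_3 (6T5, order 18), A_4 x C_2 (6T6, order 24), S_4 (6T8, order 24), S_3 x S_3 (6T9, order 36), S_4 x C_2 (6T11, order 48), (S_3 x S_3) : C_2 (6T13, order 72), PGL(2,5) (6T14, order 120), S_6 (6T16, order 720). By Dedekind's theorem, for a prime p not dividing disc(f) the degrees of the irreducible factors of f mod p form the cycle type of an element of G. Factoring f modulo the 23 such primes p <= 97 (skipping 2, 3, which divide the discriminant), each new pattern first appears at: mod 5: f = (x^6 + x^5 + 2x^3 + x^2 + 2x + 2), pattern 6; mod 11: f = (x + 3)(x + 9)(x^2 + 3)(x^2 + 5x + 2), pattern 2+2+1+1; mod 13: f = (x + 2)(x + 4)(x + 10)(x^3 + 3x^2 + 3x + 5), pattern 3+1+1+1; mod 31: f = (x^2 + 5x + 1)(x^2 + 15x + 30)(x^2 + 17x + 3), pattern 2+2+2; mod 97: f = (x^3 + 3x^2 + 3x + 17)(x^3 + 3x^2 + 3x + 74), pattern 3+3. No other pattern occurs in this range, so the set of observed cycle types is {6, 2+2+1+1, 3+1+1+1, 2+2+2, 3+3}. The candidates containing elements of all these cycle types are S_3 x S_3 (6T9) of order 36, (S_3 x S_3) : C_2 (6T13) of order 72, S_6 (6T16) of order 720; the others are excluded. The observed types are precisely the cycle types that occur in S_3 x S_3 (6T9) (apart from the identity). Each of the other remaining candidates has further cycle types, and by the Chebotarev density theorem the matching factorization patterns would occur for a proportion of primes equal to their share of the group: (S_3 x S_3) : C_2 (6T13) additionally contains elements of type 4+2, 3+2+1, 2+1+1+1+1 (36 of its 72 elements, about 50% of primes); S_6 (6T16) additionally contains elements of type 5+1, 4+2, 4+1+1, 3+2+1, 2+1+1+1+1 (459 of its 720 elements, about 64% of primes). None of the 23 primes tested shows any such pattern (for each of these groups the chance of that is below 10^-4), which rules them out. Hence G = S_3 x S_3 (6T9), of order 36.

S_3 x S_3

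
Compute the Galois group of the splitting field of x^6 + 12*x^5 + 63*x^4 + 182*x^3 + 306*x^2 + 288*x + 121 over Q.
The polynomial f is an irreducible sextic over Q, so G = Gal(f/Q) is one of the 16 transitive subgroups 6T1, ..., 6T16 of S_6. The discriminant of f is -16003008, which is not a perfect square, so G is not contained in A_6. The transitive groups of degree 6 not contained in A_6 are: C_6 (6T1, order 6), S_3 (6T2, order 6), D_6 (6T3, order 12), C_3 x S_3 (6T5, order 18), A_4 x C_2 (6T6, order 24), S_4 (6T8, order 24), S_3 x S_3 (6T9, order 36), S_4 x C_2 (6T11, order 48), (S_3 x S_3) : C_2 (6T13, order 72), PGL(2,5) (6T14, order 120), S_6 (6T16, order 720). By Dedekind's theorem, for a prime p not dividing disc(f) the degrees of the irreducible factors of f mod p form the cycle type of an element of G. Factoring f modulo the 21 such primes p <= 89 (skipping 2, 3, 7, which divide the discriminant), each new pattern first appears at: mod 5: f = (x^6 + 2x^5 + 3x^4 + 2x^3 + x^2 + 3x + 1), pattern 6; mod 11: f = (x)(x^5 + x^4 + 8x^3 + 6x^2 + 9x + 2), pattern 5+1; mod 13: f = (x + 3)(x + 7)(x^4 + 2x^3 + 9x^2 + 11x + 7), pattern 4+1+1; mod 23: f = (x + 5)(x + 9)(x^2 + 9x + 16)(x^2 + 12x + 14), pattern 2+2+1+1; mod 43: f = (x^3 + 25x^2 + 24x + 21)(x^3 + 30x^2 + 20x + 16), pattern 3+3; mod 61: f = (x^2 + 36x + 40)(x^2 + 47x + 41)(x^2 + 51x + 35), pattern 2+2+2. No other pattern occurs in this range, so the set of observed cycle types is {6, 5+1, 4+1+1, 2+2+1+1, 3+3, 2+2+2}. The candidates containing elements of all these cycle types are PGL(2,5) (6T14) of order 120, S_6 (6T16) of order 720; the others are excluded. The observed types are precisely the cycle types that occur in PGL(2,5) (6T14) (apart from the identity). Each of the other remaining candidates has further cycle types, and by the Chebotarev density theorem the matching factorization patterns would occur for a proportion of primes equal to their share of the group: S_6 (6T16) additionally contains elements of type 4+2, 3+2+1, 3+1+1+1, 2+1+1+1+1 (265 of its 720 elements, about 37% of primes). None of the 21 primes tested shows any such pattern (for each of these groups the chance of that is below 10^-4), which rules them out. Hence G = PGL(2,5) (6T14), of order 120.

PGL(2,5), S_5 acting on 6 points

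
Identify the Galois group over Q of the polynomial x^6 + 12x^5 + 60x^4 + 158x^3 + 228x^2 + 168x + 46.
The polynomial f is an irreducible sextic over Q, so G = Gal(f/Q) is one of the 16 transitive subgroups 6T1, ..., 6T16 of S_6. The discriminant of f is 5038848, which is not a perfect square, so G is not contained in A_6. The transitive groups of degree 6 not contained in A_6 are: C_6 (6T1, order 6), S_3 (6T2, order 6), D_6 (6T3, order 12), C_3 x S_3 (6T5, order 18), A_4 x C_2 (6T6, order 24), S_4 (6T8, order 24), S_3 x S_3 (6T9, order 36), S_4 x C_2 (6T11, order 48), (S_3 x S_3) : C_2 (6T13, order 72), PGL(2,5) (6T14, order 120), S_6 (6T16, order 720). By Dedekind's theorem, for a prime p not dividing disc(f) the degrees of the irreducible factors of f mod p form the cycle type of an element of G. Factoring f modulo the 23 such primes p <= 97 (skipping 2, 3, which divide the discriminant), each new pattern first appears at: mod 5: f = (x^6 + 2x^5 + 3x^3 + 3x^2 + 3x + 1), pattern 6; mod 11: f = (x + 5)(x + 7)(x^2 + x + 7)(x^2 + 10x + 8), pattern 2+2+1+1; mod 13: f = (x + 4)(x + 7)(x + 8)(x^3 + 6x^2 + 12x + 11), pattern 3+1+1+1; mod 31: f = (x^2 + 12x + 13)(x^2 + 13x + 2)(x^2 + 18x + 28), pattern 2+2+2; mod 97: f = (x^3 + 6x^2 + 12x + 17)(x^3 + 6x^2 + 12x + 94), pattern 3+3. No other pattern occurs in this range, so the set of observed cycle types is {6, 2+2+1+1, 3+1+1+1, 2+2+2, 3+3}. The candidates containing elements of all these cycle types are S_3 x S_3 (6T9) of order 36, (S_3 x S_3) : C_2 (6T13) of order 72, S_6 (6T16) of order 720; the others are excluded. The observed types are precisely the cycle types that occur in S_3 x S_3 (6T9) (apart from the identity). Each of the other remaining candidates has further cycle types, and by the Chebotarev density theorem the matching factorization patterns would occur for a proportion of primes equal to their share of the group: (S_3 x S_3) : C_2 (6T13) additionally contains elements of type 4+2, 3+2+1, 2+1+1+1+1 (36 of its 72 elements, about 50% of primes); S_6 (6T16) additionally contains elements of type 5+1, 4+2, 4+1+1, 3+2+1, 2+1+1+1+1 (459 of its 720 elements, about 64% of primes). None of the 23 primes tested shows any such pattern (for each of these groups the chance of that is below 10^-4), which rules them out. Hence G = S_3 x S_3 (6T9), of order 36.

S_3 x S_3, the direct product S_3 x S_3 in its degree-6 action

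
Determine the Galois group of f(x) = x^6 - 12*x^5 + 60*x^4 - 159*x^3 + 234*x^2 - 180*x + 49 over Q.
The polynomial f is an irreducible sextic over Q, so G = Gal(f/Q) is one of the 16 transitive subgroups 6T1, ..., 6T16 of S_6. The discriminant of f is 871199469, which is not a perfect square, so G is not contained in A_6. The transitive groups of degree 6 not contained in A_6 are: C_6 (6T1, order 6), S_3 (6T2, order 6), D_6 (6T3, order 12), C_3 x S_3 (6T5, order 18), A_4 x C_2 (6T6, order 24), S_4 (6T8, order 24), S_3 x S_3 (6T9, order 36), S_4 x C_2 (6T11, order 48), (S_3 x S_3) : C_2 (6T13, order 72), PGL(2,5) (6T14, order 120), S_6 (6T16, order 720). By Dedekind's theorem, for a prime p not dividing disc(f) the degrees of the irreducible factors of f mod p form the cycle type of an element of G. Factoring f modulo the 16 such primes p <= 67 (skipping 3, 7, 29, which divide the discriminant), each new pattern first appears at: mod 2: f = (x^6 + x^3 + 1), pattern 6; mod 5: f = (x + 1)(x + 2)(x^2 + 2x + 3)(x^2 + 3x + 4), pattern 2+2+1+1; mod 13: f = (x + 5)(x + 6)(x + 9)(x^3 + 7x^2 + 12x + 1), pattern 3+1+1+1; mod 19: f = (x^2 + 6)(x^2 + 2x + 5)(x^2 + 5x + 1), pattern 2+2+2; mod 67: f = (x^3 + 61x^2 + 12x + 11)(x^3 + 61x^2 + 12x + 41), pattern 3+3. No other pattern occurs in this range, so the set of observed cycle types is {6, 2+2+1+1, 3+1+1+1, 2+2+2, 3+3}. The candidates containing elements of all these cycle types are S_3 x S_3 (6T9) of order 36, (S_3 x S_3) : C_2 (6T13) of order 72, S_6 (6T16) of order 720; the others are excluded. The observed types are precisely the cycle types that occur in S_3 x S_3 (6T9) (apart from the identity). Each of the other remaining candidates has further cycle types, and by the Chebotarev density theorem the matching factorization patterns would occur for a proportion of primes equal to their share of the group: (S_3 x S_3) : C_2 (6T13) additionally contains elements of type 4+2, 3+2+1, 2+1+1+1+1 (36 of its 72 elements, about 50% of primes); S_6 (6T16) additionally contains elements of type 5+1, 4+2, 4+1+1, 3+2+1, 2+1+1+1+1 (459 of its 720 elements, about 64% of primes). None of the 16 primes tested shows any such pattern (for each of these groups the chance of that is below 10^-4), which rules them out. Hence G = S_3 x S_3 (6T9), of order 36.

S_3 x S_3, the direct product S_3 x S_3 in its degree-6 action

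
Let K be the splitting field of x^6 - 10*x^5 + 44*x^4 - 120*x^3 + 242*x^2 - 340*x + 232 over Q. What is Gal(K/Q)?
S_4 (order 24)

The polynomial f is an irreducible sextic over Q, so G = Gal(f/Q) is one of the 16 transitive subgroups 6T1, ..., 6T16 of S_6. The discriminant of f is -4014080000, which is not a perfect square, so G is not contained in A_6. The transitive groups of degree 6 not contained in A_6 are: C_6 (6T1, order 6), S_3 (6T2, order 6), D_6 (6T3, order 12), C_3 x S_3 (6T5, order 18), A_4 x C_2 (6T6, order 24), S_4 (6T8, order 24), S_3 x S_3 (6T9, order 36), S_4 x C_2 (6T11, order 48), (S_3 x S_3) : C_2 (6T13, order 72), PGL(2,5) (6T14, order 120), S_6 (6T16, order 720). By Dedekind's theorem, for a prime p not dividing disc(f) the degrees of the irreducible factors of f mod p form the cycle type of an element of G. Factoring f modulo the 22 such primes p <= 97 (skipping 2, 5, 7, which divide the discriminant), each new pattern first appears at: mod 3: f = (x^3 + 2x + 1)(x^3 + 2x^2 + 1), pattern 3+3; mod 13: f = (x + 5)(x + 10)(x^4 + x^3 + 5x^2 + 2x + 1), pattern 4+1+1; mod 37: f = (x^2 + 10x + 30)(x^2 + 26x + 6)(x^2 + 28x + 35), pattern 2+2+2; mod 43: f = (x + 1)(x + 25)(x^2 + 19x + 25)(x^2 + 31x + 40), pattern 2+2+1+1. No other pattern occurs in this range, so the set of observed cycle types is {3+3, 4+1+1, 2+2+2, 2+2+1+1}. The candidates containing elements of all these cycle types are S_4 (6T8) of order 24, S_4 x C_2 (6T11) of order 48, PGL(2,5) (6T14) of order 120, S_6 (6T16) of order 720; the others are excluded. The observed types are precisely the cycle types that occur in S_4 (6T8) (apart from the identity). Each of the other remaining candidates has further cycle types, and by the Chebotarev density theorem the matching factorization patterns would occur for a proportion of primes equal to their share of the group: S_4 x C_2 (6T11) additionally contains elements of type 6, 4+2, 2+1+1+1+1 (17 of its 48 elements, about 35% of primes); PGL(2,5) (6T14) additionally contains elements of type 6, 5+1 (44 of its 120 elements, about 37% of primes); S_6 (6T16) additionally contains elements of type 6, 5+1, 4+2, 3+2+1, 3+1+1+1, 2+1+1+1+1 (529 of its 720 elements, about 73% of primes). None of the 22 primes tested shows any such pattern (for each of these groups the chance of that is below 10^-4), which rules them out. Hence G = S_4 (6T8), of order 24.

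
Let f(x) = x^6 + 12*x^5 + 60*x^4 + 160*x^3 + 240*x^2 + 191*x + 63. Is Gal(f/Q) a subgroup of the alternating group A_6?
No

The polynomial is irreducible of degree 6 over Q. Its discriminant is -43531, which is not a perfect square. A Galois group lies in the alternating group exactly when the discriminant is a square in Q, so the Galois group (S_6) is not contained in A_6.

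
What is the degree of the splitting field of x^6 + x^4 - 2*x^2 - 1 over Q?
The degree of the splitting field over Q equals the order of the Galois group, so first determine the group. The polynomial f is an irreducible sextic over Q, so G = Gal(f/Q) is one of the 16 transitive subgroups 6T1, ..., 6T16 of S_6. The discriminant of f is 153664 = 392^2, a perfect square, so G is contained in A_6. The transitive groups of degree 6 contained in A_6 are: A_4 (6T4, order 12), S_4 (6T7, order 24), (C_3 x C_3) : C_4 (6T10, order 36), PSL(2,5) (6T12, order 60), A_6 (6T15, order 360). By Dedekind's theorem, for a prime p not dividing disc(f) the degrees of the irreducible factors of f mod p form the cycle type of an element of G. Factoring f modulo the 33 such primes p <= 149 (skipping 2, 7, which divide the discriminant), each new pattern first appears at: mod 3: f = (x^3 + 2x + 1)(x^3 + 2x + 2), pattern 3+3; mod 13: f = (x + 6)(x + 7)(x^2 + 5)(x^2 + 6), pattern 2+2+1+1. No other pattern occurs in this range, so the set of observed cycle types is {3+3, 2+2+1+1}. The candidates containing elements of all these cycle types are A_4 (6T4) of order 12, S_4 (6T7) of order 24, (C_3 x C_3) : C_4 (6T10) of order 36, PSL(2,5) (6T12) of order 60, A_6 (6T15) of order 360; the others are excluded. The observed types are precisely the cycle types that occur in A_4 (6T4) (apart from the identity). Each of the other remaining candidates has further cycle types, and by the Chebotarev density theorem the matching factorization patterns would occur for a proportion of primes equal to their share of the group: S_4 (6T7) additionally contains elements of type 4+2 (6 of its 24 elements, about 25% of primes); (C_3 x C_3) : C_4 (6T10) additionally contains elements of type 4+2, 3+1+1+1 (22 of its 36 elements, about 61% of primes); PSL(2,5) (6T12) additionally contains elements of type 5+1 (24 of its 60 elements, about 40% of primes); A_6 (6T15) additionally contains elements of type 5+1, 4+2, 3+1+1+1 (274 of its 360 elements, about 76% of primes). None of the 33 primes tested shows any such pattern (for each of these groups the chance of that is below 10^-4), which rules them out. Hence G = A_4 (6T4), of order 12. The Galois group A_4 (6T4) has order 12, so the splitting field has degree 12 over Q.

12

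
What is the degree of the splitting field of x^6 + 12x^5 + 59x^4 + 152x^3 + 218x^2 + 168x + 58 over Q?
24

The degree of the splitting field over Q equals the order of the Galois group, so first determine the group. The polynomial f is an irreducible sextic over Q, so G = Gal(f/Q) is one of the 16 transitive subgroups 6T1, ..., 6T16 of S_6. The discriminant of f is -5120000, which is not a perfect square, so G is not contained in A_6. The transitive groups of degree 6 not contained in A_6 are: C_6 (6T1, order 6), S_3 (6T2, order 6), D_6 (6T3, order 12), C_3 x S_3 (6T5, order 18), A_4 x C_2 (6T6, order 24), S_4 (6T8, order 24), S_3 x S_3 (6T9, order 36), S_4 x C_2 (6T11, order 48), (S_3 x S_3) : C_2 (6T13, order 72), PGL(2,5) (6T14, order 120), S_6 (6T16, order 720). By Dedekind's theorem, for a prime p not dividing disc(f) the degrees of the irreducible factors of f mod p form the cycle type of an element of G. Factoring f modulo the 22 such primes p <= 89 (skipping 2, 5, which divide the discriminant), each new pattern first appears at: mod 3: f = (x^3 + x^2 + x + 2)(x^3 + 2x^2 + 2x + 2), pattern 3+3; mod 7: f = (x^2 + 3x + 1)(x^2 + 4x + 6)(x^2 + 5x + 5), pattern 2+2+2; mod 13: f = (x + 6)(x + 11)(x^4 + 8x^3 + x + 6), pattern 4+1+1; mod 43: f = (x + 14)(x + 33)(x^2 + 4x + 8)(x^2 + 4x + 14), pattern 2+2+1+1. No other pattern occurs in this range, so the set of observed cycle types is {3+3, 2+2+2, 4+1+1, 2+2+1+1}. The candidates containing elements of all these cycle types are S_4 (6T8) of order 24, S_4 x C_2 (6T11) of order 48, PGL(2,5) (6T14) of order 120, S_6 (6T16) of order 720; the others are excluded. The observed types are precisely the cycle types that occur in S_4 (6T8) (apart from the identity). Each of the other remaining candidates has further cycle types, and by the Chebotarev density theorem the matching factorization patterns would occur for a proportion of primes equal to their share of the group: S_4 x C_2 (6T11) additionally contains elements of type 6, 4+2, 2+1+1+1+1 (17 of its 48 elements, about 35% of primes); PGL(2,5) (6T14) additionally contains elements of type 6, 5+1 (44 of its 120 elements, about 37% of primes); S_6 (6T16) additionally contains elements of type 6, 5+1, 4+2, 3+2+1, 3+1+1+1, 2+1+1+1+1 (529 of its 720 elements, about 73% of primes). None of the 22 primes tested shows any such pattern (for each of these groups the chance of that is below 10^-4), which rules them out. Hence G = S_4 (6T8), of order 24. The Galois group S_4 (6T8) has order 24, so the splitting field has degree 24 over Q.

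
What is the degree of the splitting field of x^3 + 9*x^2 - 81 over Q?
The degree of the splitting field over Q equals the order of the Galois group, so first determine the group. The polynomial is an irreducible cubic over Q and its discriminant is 59049 = 243^2, a perfect square. For an irreducible cubic, a square discriminant forces the Galois group to be A_3, the cyclic group of order 3. The Galois group C_3 (3T1) has order 3, so the splitting field has degree 3 over Q.

3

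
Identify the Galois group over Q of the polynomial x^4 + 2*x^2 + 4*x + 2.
The polynomial is an irreducible quartic over Q and its discriminant is 2304 = 48^2, a perfect square, so the Galois group is contained in A_4. The resolvent cubic y^3 - 2*y^2 - 8*y splits completely over Q, which gives the Klein four-group V_4.

V_4 (also written V4)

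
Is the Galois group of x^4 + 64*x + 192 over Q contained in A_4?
Yes

The polynomial is irreducible of degree 4 over Q. Its discriminant is 1358954496 = 36864^2, a perfect square. A Galois group lies in the alternating group exactly when the discriminant is a square in Q, so the Galois group (A_4) is contained in A_4.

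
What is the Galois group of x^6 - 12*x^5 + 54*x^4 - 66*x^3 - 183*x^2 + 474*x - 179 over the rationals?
The polynomial f is an irreducible sextic over Q, so G = Gal(f/Q) is one of the 16 transitive subgroups 6T1, ..., 6T16 of S_6. The discriminant of f is -153891765817344, which is not a perfect square, so G is not contained in A_6. The transitive groups of degree 6 not contained in A_6 are: C_6 (6T1, order 6), S_3 (6T2, order 6), D_6 (6T3, order 12), C_3 x S_3 (6T5, order 18), A_4 x C_2 (6T6, order 24), S_4 (6T8, order 24), S_3 x S_3 (6T9, order 36), S_4 x C_2 (6T11, order 48), (S_3 x S_3) : C_2 (6T13, order 72), PGL(2,5) (6T14, order 120), S_6 (6T16, order 720). By Dedekind's theorem, for a prime p not dividing disc(f) the degrees of the irreducible factors of f mod p form the cycle type of an element of G. Factoring f modulo the 33 such primes p <= 149 (skipping 2, 3, which divide the discriminant), each new pattern first appears at: mod 5: f = (x^3 + 3x + 3)(x^3 + 3x^2 + x + 2), pattern 3+3; mod 7: f = (x^6 + 2x^5 + 5x^4 + 4x^3 + 6x^2 + 5x + 3), pattern 6; mod 17: f = (x + 10)(x + 12)(x^2 + 7x + 3)(x^2 + 10x + 14), pattern 2+2+1+1; mod 19: f = (x + 1)(x + 2)(x + 8)(x + 13)(x^2 + 2x + 8), pattern 2+1+1+1+1; mod 71: f = (x^2 + 7x + 8)(x^2 + 17x + 48)(x^2 + 35x + 33), pattern 2+2+2. No other pattern occurs in this range, so the set of observed cycle types is {3+3, 6, 2+2+1+1, 2+1+1+1+1, 2+2+2}. The candidates containing elements of all these cycle types are A_4 x C_2 (6T6) of order 24, S_4 x C_2 (6T11) of order 48, (S_3 x S_3) : C_2 (6T13) of order 72, S_6 (6T16) of order 720; the others are excluded. The observed types are precisely the cycle types that occur in A_4 x C_2 (6T6) (apart from the identity). Each of the other remaining candidates has further cycle types, and by the Chebotarev density theorem the matching factorization patterns would occur for a proportion of primes equal to their share of the group: S_4 x C_2 (6T11) additionally contains elements of type 4+2, 4+1+1 (12 of its 48 elements, about 25% of primes); (S_3 x S_3) : C_2 (6T13) additionally contains elements of type 4+2, 3+2+1, 3+1+1+1 (34 of its 72 elements, about 47% of primes); S_6 (6T16) additionally contains elements of type 5+1, 4+2, 4+1+1, 3+2+1, 3+1+1+1 (484 of its 720 elements, about 67% of primes). None of the 33 primes tested shows any such pattern (for each of these groups the chance of that is below 10^-4), which rules them out. Hence G = A_4 x C_2 (6T6), of order 24.

6T6: A_4 x C_2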